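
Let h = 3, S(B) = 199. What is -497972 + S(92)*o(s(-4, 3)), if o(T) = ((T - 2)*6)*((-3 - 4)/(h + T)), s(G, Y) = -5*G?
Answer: -11603800/23 ≈ -5.0451e+5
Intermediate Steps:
o(T) = -7*(-12 + 6*T)/(3 + T) (o(T) = ((T - 2)*6)*((-3 - 4)/(3 + T)) = ((-2 + T)*6)*(-7/(3 + T)) = (-12 + 6*T)*(-7/(3 + T)) = -7*(-12 + 6*T)/(3 + T))
-497972 + S(92)*o(s(-4, 3)) = -497972 + 199*(42*(2 - (-5)*(-4))/(3 - 5*(-4))) = -497972 + 199*(42*(2 - 1*20)/(3 + 20)) = -497972 + 199*(42*(2 - 20)/23) = -497972 + 199*(42*(1/23)*(-18)) = -497972 + 199*(-756/23) = -497972 - 150444/23 = -11603800/23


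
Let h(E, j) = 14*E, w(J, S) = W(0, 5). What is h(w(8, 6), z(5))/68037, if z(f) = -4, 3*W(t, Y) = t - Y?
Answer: -70/204111 ≈ -0.00034295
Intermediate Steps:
W(t, Y) = -Y/3 + t/3 (W(t, Y) = (t - Y)/3 = -Y/3 + t/3)
w(J, S) = -5/3 (w(J, S) = -1/3*5 + (1/3)*0 = -5/3 + 0 = -5/3)
h(w(8, 6), z(5))/68037 = (14*(-5/3))/68037 = -70/3*1/68037 = -70/204111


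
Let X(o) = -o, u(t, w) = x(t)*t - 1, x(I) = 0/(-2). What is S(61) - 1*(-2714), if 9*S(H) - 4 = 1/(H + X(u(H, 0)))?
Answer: 504887/186 ≈ 2714.4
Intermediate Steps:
x(I) = 0 (x(I) = 0*(-½) = 0)
u(t, w) = -1 (u(t, w) = 0*t - 1 = 0 - 1 = -1)
S(H) = 4/9 + 1/(9*(1 + H)) (S(H) = 4/9 + 1/(9*(H - 1*(-1))) = 4/9 + 1/(9*(H + 1)) = 4/9 + 1/(9*(1 + H)))
S(61) - 1*(-2714) = (5 + 4*61)/(9*(1 + 61)) - 1*(-2714) = (⅑)*(5 + 244)/62 + 2714 = (⅑)*(1/62)*249 + 2714 = 83/186 + 2714 = 504887/186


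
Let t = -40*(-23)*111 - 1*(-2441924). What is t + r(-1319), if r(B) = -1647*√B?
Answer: 2544044 - 1647*I*√1319 ≈ 2.544e+6 - 59816.0*I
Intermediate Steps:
t = 2544044 (t = 920*111 + 2441924 = 102120 + 2441924 = 2544044)
t + r(-1319) = 2544044 - 1647*I*√1319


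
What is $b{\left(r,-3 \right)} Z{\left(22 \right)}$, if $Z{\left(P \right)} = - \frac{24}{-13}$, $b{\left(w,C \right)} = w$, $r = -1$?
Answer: $- \frac{24}{13} \approx -1.8462$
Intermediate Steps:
$Z{\left(P \right)} = \frac{24}{13}$ ($Z{\left(P \right)} = \left(-24\right) \left(- \frac{1}{13}\right) = \frac{24}{13}$)
$b{\left(r,-3 \right)} Z{\left(22 \right)} = \left(-1\right) \frac{24}{13} = - \frac{24}{13}$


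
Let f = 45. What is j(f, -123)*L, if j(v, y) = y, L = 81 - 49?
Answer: -3936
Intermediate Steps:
L = 32
j(f, -123)*L = -123*32 = -3936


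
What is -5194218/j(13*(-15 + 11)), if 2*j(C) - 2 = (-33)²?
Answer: -10388436/1091 ≈ -9521.9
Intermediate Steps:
j(C) = 1091/2 (j(C) = 1 + (½)*(-33)² = 1 + (½)*1089 = 1 + 1089/2 = 1091/2)
-5194218/j(13*(-15 + 11)) = -5194218/1091/2 = -5194218*2/1091 = -10388436/1091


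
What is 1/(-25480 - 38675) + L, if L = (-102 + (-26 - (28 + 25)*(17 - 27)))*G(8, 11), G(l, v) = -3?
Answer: -77370931/64155 ≈ -1206.0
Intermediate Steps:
L = -1206 (L = (-102 + (-26 - (28 + 25)*(17 - 27)))*(-3) = (-102 + (-26 - 53*(-10)))*(-3) = (-102 + (-26 - 1*(-530)))*(-3) = (-102 + (-26 + 530))*(-3) = (-102 + 504)*(-3) = 402*(-3) = -1206)
1/(-25480 - 38675) + L = 1/(-25480 - 38675) - 1206 = 1/(-64155) - 1206 = -1/64155 - 1206 = -77370931/64155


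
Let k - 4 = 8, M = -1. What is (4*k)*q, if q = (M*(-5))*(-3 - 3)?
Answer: -1440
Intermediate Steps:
q = -30 (q = (-1*(-5))*(-3 - 3) = 5*(-6) = -30)
k = 12 (k = 4 + 8 = 12)
(4*k)*q = (4*12)*(-30) = 48*(-30) = -1440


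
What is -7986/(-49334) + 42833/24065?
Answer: 1152653156/593611355 ≈ 1.9418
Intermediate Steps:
-7986/(-49334) + 42833/24065 = -7986*(-1/49334) + 42833*(1/24065) = 3993/24667 + 42833/24065 = 1152653156/593611355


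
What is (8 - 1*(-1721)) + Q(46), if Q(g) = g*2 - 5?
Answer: 1816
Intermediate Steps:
Q(g) = -5 + 2*g (Q(g) = 2*g - 5 = -5 + 2*g)
(8 - 1*(-1721)) + Q(46) = (8 - 1*(-1721)) + (-5 + 2*46) = (8 + 1721) + (-5 + 92) = 1729 + 87 = 1816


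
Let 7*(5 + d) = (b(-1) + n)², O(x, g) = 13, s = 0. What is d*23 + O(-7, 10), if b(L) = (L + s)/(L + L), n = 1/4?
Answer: -11217/112 ≈ -100.15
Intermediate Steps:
n = ¼ ≈ 0.25000
b(L) = ½ (b(L) = (L + 0)/(L + L) = L/((2*L)) = L*(1/(2*L)) = ½)
d = -551/112 (d = -5 + (½ + ¼)²/7 = -5 + (¾)²/7 = -5 + (⅐)*(9/16) = -5 + 9/112 = -551/112 ≈ -4.9196)
d*23 + O(-7, 10) = -551/112*23 + 13 = -12673/112 + 13 = -11217/112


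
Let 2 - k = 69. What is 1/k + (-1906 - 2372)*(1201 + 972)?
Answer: -622838299/67 ≈ -9.2961e+6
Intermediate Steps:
k = -67 (k = 2 - 1*69 = 2 - 69 = -67)
1/k + (-1906 - 2372)*(1201 + 972) = 1/(-67) + (-1906 - 2372)*(1201 + 972) = -1/67 - 4278*2173 = -1/67 - 9296094 = -622838299/67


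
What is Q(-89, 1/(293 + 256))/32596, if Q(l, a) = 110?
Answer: 55/16298 ≈ 0.0033746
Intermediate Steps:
Q(-89, 1/(293 + 256))/32596 = 110/32596 = 110*(1/32596) = 55/16298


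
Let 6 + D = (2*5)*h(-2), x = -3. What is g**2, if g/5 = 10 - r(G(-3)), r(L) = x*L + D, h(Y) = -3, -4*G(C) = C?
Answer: 931225/16 ≈ 58202.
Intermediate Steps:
G(C) = -C/4
D = -36 (D = -6 + (2*5)*(-3) = -6 + 10*(-3) = -6 - 30 = -36)
r(L) = -36 - 3*L (r(L) = -3*L - 36 = -36 - 3*L)
g = 965/4 (g = 5*(10 - (-36 - (-3)*(-3)/4)) = 5*(10 - (-36 - 3*3/4)) = 5*(10 - (-36 - 9/4)) = 5*(10 - 1*(-153/4)) = 5*(10 + 153/4) = 5*(193/4) = 965/4 ≈ 241.25)
g**2 = (965/4)**2 = 931225/16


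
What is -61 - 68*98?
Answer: -6725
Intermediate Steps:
-61 - 68*98 = -61 - 6664 = -6725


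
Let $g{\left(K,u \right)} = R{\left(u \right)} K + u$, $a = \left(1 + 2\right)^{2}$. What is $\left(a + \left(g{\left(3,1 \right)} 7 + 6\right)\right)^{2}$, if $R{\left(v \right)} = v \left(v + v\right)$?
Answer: $4096$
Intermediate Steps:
$R{\left(v \right)} = 2 v^{2}$ ($R{\left(v \right)} = v 2 v = 2 v^{2}$)
$a = 9$ ($a = 3^{2} = 9$)
$g{\left(K,u \right)} = u + 2 K u^{2}$ ($g{\left(K,u \right)} = 2 u^{2} K + u = 2 K u^{2} + u = u + 2 K u^{2}$)
$\left(a + \left(g{\left(3,1 \right)} 7 + 6\right)\right)^{2} = \left(9 + \left(1 \left(1 + 2 \cdot 3 \cdot 1\right) 7 + 6\right)\right)^{2} = \left(9 + \left(1 \left(1 + 6\right) 7 + 6\right)\right)^{2} = \left(9 + \left(1 \cdot 7 \cdot 7 + 6\right)\right)^{2} = \left(9 + \left(7 \cdot 7 + 6\right)\right)^{2} = \left(9 + \left(49 + 6\right)\right)^{2} = \left(9 + 55\right)^{2} = 64^{2} = 4096$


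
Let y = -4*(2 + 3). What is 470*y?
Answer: -9400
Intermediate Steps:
y = -20 (y = -4*5 = -20)
470*y = 470*(-20) = -9400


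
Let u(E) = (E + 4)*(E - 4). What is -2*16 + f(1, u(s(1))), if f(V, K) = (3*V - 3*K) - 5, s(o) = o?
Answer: 11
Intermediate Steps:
u(E) = (-4 + E)*(4 + E) (u(E) = (4 + E)*(-4 + E) = (-4 + E)*(4 + E))
f(V, K) = -5 - 3*K + 3*V (f(V, K) = (-3*K + 3*V) - 5 = -5 - 3*K + 3*V)
-2*16 + f(1, u(s(1))) = -2*16 + (-5 - 3*(-16 + 1²) + 3*1) = -32 + (-5 - 3*(-16 + 1) + 3) = -32 + (-5 - 3*(-15) + 3) = -32 + (-5 + 45 + 3) = -32 + 43 = 11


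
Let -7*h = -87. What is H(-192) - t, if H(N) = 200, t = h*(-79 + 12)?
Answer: 7229/7 ≈ 1032.7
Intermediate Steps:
h = 87/7 (h = -⅐*(-87) = 87/7 ≈ 12.429)
t = -5829/7 (t = 87*(-79 + 12)/7 = (87/7)*(-67) = -5829/7 ≈ -832.71)
H(-192) - t = 200 - 1*(-5829/7) = 200 + 5829/7 = 7229/7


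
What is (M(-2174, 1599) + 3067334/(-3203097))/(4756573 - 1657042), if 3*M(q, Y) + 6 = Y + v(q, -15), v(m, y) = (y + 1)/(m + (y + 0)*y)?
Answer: 1102994219321/6449954624730381 ≈ 0.00017101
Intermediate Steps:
v(m, y) = (1 + y)/(m + y**2) (v(m, y) = (1 + y)/(m + y*y) = (1 + y)/(m + y**2))
M(q, Y) = -2 - 14/(3*(225 + q)) + Y/3 (M(q, Y) = -2 + (Y + (1 - 15)/(q + (-15)**2))/3 = -2 + (Y - 14/(q + 225))/3 = -2 + (Y - 14/(225 + q))/3 = -2 + (-14/(3*(225 + q)) + Y/3) = -2 - 14/(3*(225 + q)) + Y/3)
(M(-2174, 1599) + 3067334/(-3203097))/(4756573 - 1657042) = ((-14 + (-6 + 1599)*(225 - 2174))/(3*(225 - 2174)) + 3067334/(-3203097))/(4756573 - 1657042) = ((1/3)*(-14 + 1593*(-1949))/(-1949) + 3067334*(-1/3203097))/3099531 = ((1/3)*(-1/1949)*(-14 - 3104757) - 3067334/3203097)*(1/3099531) = ((1/3)*(-1/1949)*(-3104771) - 3067334/3203097)*(1/3099531) = (3104771/5847 - 3067334/3203097)*(1/3099531) = (1102994219321/2080945351)*(1/3099531) = 1102994219321/6449954624730381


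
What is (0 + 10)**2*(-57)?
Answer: -5700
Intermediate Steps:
(0 + 10)**2*(-57) = 10**2*(-57) = 100*(-57) = -5700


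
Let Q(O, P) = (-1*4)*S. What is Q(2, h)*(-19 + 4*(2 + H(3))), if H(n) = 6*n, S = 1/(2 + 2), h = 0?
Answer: -61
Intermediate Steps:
S = ¼ (S = 1/4 = ¼ ≈ 0.25000)
Q(O, P) = -1 (Q(O, P) = -1*4*(¼) = -4*¼ = -1)
Q(2, h)*(-19 + 4*(2 + H(3))) = -(-19 + 4*(2 + 6*3)) = -(-19 + 4*(2 + 18)) = -(-19 + 4*20) = -(-19 + 80) = -1*61 = -61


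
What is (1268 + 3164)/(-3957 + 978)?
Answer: -4432/2979 ≈ -1.4877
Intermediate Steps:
(1268 + 3164)/(-3957 + 978) = 4432/(-2979) = 4432*(-1/2979) = -4432/2979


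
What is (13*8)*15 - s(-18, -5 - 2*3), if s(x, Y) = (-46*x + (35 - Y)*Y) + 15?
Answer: 1223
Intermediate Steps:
s(x, Y) = 15 - 46*x + Y*(35 - Y) (s(x, Y) = (-46*x + Y*(35 - Y)) + 15 = 15 - 46*x + Y*(35 - Y))
(13*8)*15 - s(-18, -5 - 2*3) = (13*8)*15 - (15 - (-5 - 2*3)² - 46*(-18) + 35*(-5 - 2*3)) = 104*15 - (15 - (-5 - 6)² + 828 + 35*(-5 - 6)) = 1560 - (15 - 1*(-11)² + 828 + 35*(-11)) = 1560 - (15 - 1*121 + 828 - 385) = 1560 - (15 - 121 + 828 - 385) = 1560 - 1*337 = 1560 - 337 = 1223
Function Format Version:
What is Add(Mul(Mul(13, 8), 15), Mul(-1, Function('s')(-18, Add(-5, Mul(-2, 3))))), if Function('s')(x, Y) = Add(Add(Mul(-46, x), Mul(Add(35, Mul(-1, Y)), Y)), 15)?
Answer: 1223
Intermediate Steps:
Function('s')(x, Y) = Add(15, Mul(-46, x), Mul(Y, Add(35, Mul(-1, Y)))) (Function('s')(x, Y) = Add(Add(Mul(-46, x), Mul(Y, Add(35, Mul(-1, Y)))), 15) = Add(15, Mul(-46, x), Mul(Y, Add(35, Mul(-1, Y)))))
Add(Mul(Mul(13, 8), 15), Mul(-1, Function('s')(-18, Add(-5, Mul(-2, 3))))) = Add(Mul(Mul(13, 8), 15), Mul(-1, Add(15, Mul(-1, Pow(Add(-5, Mul(-2, 3)), 2)), Mul(-46, -18), Mul(35, Add(-5, Mul(-2, 3)))))) = Add(Mul(104, 15), Mul(-1, Add(15, Mul(-1, Pow(Add(-5, -6), 2)), 828, Mul(35, Add(-5, -6))))) = Add(1560, Mul(-1, Add(15, Mul(-1, Pow(-11, 2)), 828, Mul(35, -11)))) = Add(1560, Mul(-1, Add(15, Mul(-1, 121), 828, -385))) = Add(1560, Mul(-1, Add(15, -121, 828, -385))) = Add(1560, Mul(-1, 337)) = Add(1560, -337) = 1223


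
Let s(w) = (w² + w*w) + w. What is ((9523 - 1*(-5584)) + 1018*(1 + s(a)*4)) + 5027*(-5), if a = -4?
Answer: 105006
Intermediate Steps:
s(w) = w + 2*w² (s(w) = (w² + w²) + w = 2*w² + w = w + 2*w²)
((9523 - 1*(-5584)) + 1018*(1 + s(a)*4)) + 5027*(-5) = ((9523 - 1*(-5584)) + 1018*(1 - 4*(1 + 2*(-4))*4)) + 5027*(-5) = ((9523 + 5584) + 1018*(1 - 4*(1 - 8)*4)) - 25135 = (15107 + 1018*(1 - 4*(-7)*4)) - 25135 = (15107 + 1018*(1 + 28*4)) - 25135 = (15107 + 1018*(1 + 112)) - 25135 = (15107 + 1018*113) - 25135 = (15107 + 115034) - 25135 = 130141 - 25135 = 105006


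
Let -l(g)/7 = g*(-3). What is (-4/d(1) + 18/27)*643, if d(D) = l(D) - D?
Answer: 4501/15 ≈ 300.07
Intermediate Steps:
l(g) = 21*g (l(g) = -7*g*(-3) = -(-21)*g = 21*g)
d(D) = 20*D (d(D) = 21*D - D = 20*D)
(-4/d(1) + 18/27)*643 = (-4/(20*1) + 18/27)*643 = (-4/20 + 18*(1/27))*643 = (-4*1/20 + 2/3)*643 = (-1/5 + 2/3)*643 = (7/15)*643 = 4501/15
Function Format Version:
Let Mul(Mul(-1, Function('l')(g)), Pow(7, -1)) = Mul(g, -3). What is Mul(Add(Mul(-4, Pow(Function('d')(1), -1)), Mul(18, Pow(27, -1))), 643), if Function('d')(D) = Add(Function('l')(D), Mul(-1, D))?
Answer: Rational(4501, 15) ≈ 300.07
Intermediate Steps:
Function('l')(g) = Mul(21, g) (Function('l')(g) = Mul(-7, Mul(g, -3)) = Mul(-7, Mul(-3, g)) = Mul(21, g))
Function('d')(D) = Mul(20, D) (Function('d')(D) = Add(Mul(21, D), Mul(-1, D)) = Mul(20, D))
Mul(Add(Mul(-4, Pow(Function('d')(1), -1)), Mul(18, Pow(27, -1))), 643) = Mul(Add(Mul(-4, Pow(Mul(20, 1), -1)), Mul(18, Pow(27, -1))), 643) = Mul(Add(Mul(-4, Pow(20, -1)), Mul(18, Rational(1, 27))), 643) = Mul(Add(Mul(-4, Rational(1, 20)), Rational(2, 3)), 643) = Mul(Add(Rational(-1, 5), Rational(2, 3)), 643) = Mul(Rational(7, 15), 643) = Rational(4501, 15)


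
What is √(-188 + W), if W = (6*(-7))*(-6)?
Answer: 8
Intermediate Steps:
W = 252 (W = -42*(-6) = 252)
√(-188 + W) = √(-188 + 252) = √64 = 8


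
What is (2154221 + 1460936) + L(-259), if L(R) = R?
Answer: 3614898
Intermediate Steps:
(2154221 + 1460936) + L(-259) = (2154221 + 1460936) - 259 = 3615157 - 259 = 3614898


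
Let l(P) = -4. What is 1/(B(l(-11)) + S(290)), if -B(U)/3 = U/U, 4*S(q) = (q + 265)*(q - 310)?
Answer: -1/2778 ≈ -0.00035997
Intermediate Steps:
S(q) = (-310 + q)*(265 + q)/4 (S(q) = ((q + 265)*(q - 310))/4 = ((265 + q)*(-310 + q))/4 = ((-310 + q)*(265 + q))/4 = (-310 + q)*(265 + q)/4)
B(U) = -3 (B(U) = -3*U/U = -3*1 = -3)
1/(B(l(-11)) + S(290)) = 1/(-3 + (-41075/2 - 45/4*290 + (1/4)*290**2)) = 1/(-3 + (-41075/2 - 6525/2 + (1/4)*84100)) = 1/(-3 + (-41075/2 - 6525/2 + 21025)) = 1/(-3 - 2775) = 1/(-2778) = -1/2778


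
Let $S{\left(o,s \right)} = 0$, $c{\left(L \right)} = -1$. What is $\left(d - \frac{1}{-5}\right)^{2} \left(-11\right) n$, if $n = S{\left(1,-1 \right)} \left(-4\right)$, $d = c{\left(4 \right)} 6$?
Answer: $0$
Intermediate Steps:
$d = -6$ ($d = \left(-1\right) 6 = -6$)
$n = 0$ ($n = 0 \left(-4\right) = 0$)
$\left(d - \frac{1}{-5}\right)^{2} \left(-11\right) n = \left(-6 - \frac{1}{-5}\right)^{2} \left(-11\right) 0 = \left(-6 - - \frac{1}{5}\right)^{2} \left(-11\right) 0 = \left(-6 + \frac{1}{5}\right)^{2} \left(-11\right) 0 = \left(- \frac{29}{5}\right)^{2} \left(-11\right) 0 = \frac{841}{25} \left(-11\right) 0 = \left(- \frac{9251}{25}\right) 0 = 0$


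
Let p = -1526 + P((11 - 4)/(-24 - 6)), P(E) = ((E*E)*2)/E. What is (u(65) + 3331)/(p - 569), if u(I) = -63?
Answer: -12255/7858 ≈ -1.5596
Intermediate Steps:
P(E) = 2*E (P(E) = (E**2*2)/E = (2*E**2)/E = 2*E)
p = -22897/15 (p = -1526 + 2*((11 - 4)/(-24 - 6)) = -1526 + 2*(7/(-30)) = -1526 + 2*(7*(-1/30)) = -1526 + 2*(-7/30) = -1526 - 7/15 = -22897/15 ≈ -1526.5)
(u(65) + 3331)/(p - 569) = (-63 + 3331)/(-22897/15 - 569) = 3268/(-31432/15) = 3268*(-15/31432) = -12255/7858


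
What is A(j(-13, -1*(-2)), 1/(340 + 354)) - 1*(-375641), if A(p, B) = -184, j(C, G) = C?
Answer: 375457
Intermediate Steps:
A(j(-13, -1*(-2)), 1/(340 + 354)) - 1*(-375641) = -184 - 1*(-375641) = -184 + 375641 = 375457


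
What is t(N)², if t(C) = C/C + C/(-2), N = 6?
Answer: 4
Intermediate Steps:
t(C) = 1 - C/2 (t(C) = 1 + C*(-½) = 1 - C/2)
t(N)² = (1 - ½*6)² = (1 - 3)² = (-2)² = 4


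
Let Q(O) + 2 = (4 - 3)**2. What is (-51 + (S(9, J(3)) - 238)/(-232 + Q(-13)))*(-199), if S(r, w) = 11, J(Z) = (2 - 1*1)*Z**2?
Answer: 2319544/233 ≈ 9955.1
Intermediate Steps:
Q(O) = -1 (Q(O) = -2 + (4 - 3)**2 = -2 + 1**2 = -2 + 1 = -1)
J(Z) = Z**2 (J(Z) = (2 - 1)*Z**2 = 1*Z**2 = Z**2)
(-51 + (S(9, J(3)) - 238)/(-232 + Q(-13)))*(-199) = (-51 + (11 - 238)/(-232 - 1))*(-199) = (-51 - 227/(-233))*(-199) = (-51 - 227*(-1/233))*(-199) = (-51 + 227/233)*(-199) = -11656/233*(-199) = 2319544/233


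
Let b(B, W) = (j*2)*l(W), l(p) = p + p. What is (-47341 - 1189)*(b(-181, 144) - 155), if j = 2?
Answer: -48384410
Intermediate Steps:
l(p) = 2*p
b(B, W) = 8*W (b(B, W) = (2*2)*(2*W) = 4*(2*W) = 8*W)
(-47341 - 1189)*(b(-181, 144) - 155) = (-47341 - 1189)*(8*144 - 155) = -48530*(1152 - 155) = -48530*997 = -48384410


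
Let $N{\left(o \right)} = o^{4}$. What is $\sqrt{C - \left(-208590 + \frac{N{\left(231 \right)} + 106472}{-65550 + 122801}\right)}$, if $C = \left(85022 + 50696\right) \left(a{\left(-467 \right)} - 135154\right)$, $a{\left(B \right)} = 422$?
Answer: $\frac{3 i \sqrt{6659292316561474781}}{57251} \approx 1.3522 \cdot 10^{5} i$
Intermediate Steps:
$C = -18285557576$ ($C = \left(85022 + 50696\right) \left(422 - 135154\right) = 135718 \left(-134732\right) = -18285557576$)
$\sqrt{C - \left(-208590 + \frac{N{\left(231 \right)} + 106472}{-65550 + 122801}\right)} = \sqrt{-18285557576 + \left(208590 - \frac{231^{4} + 106472}{-65550 + 122801}\right)} = \sqrt{-18285557576 + \left(208590 - \frac{2847396321 + 106472}{57251}\right)} = \sqrt{-18285557576 + \left(208590 - 2847502793 \cdot \frac{1}{57251}\right)} = \sqrt{-18285557576 + \left(208590 - \frac{2847502793}{57251}\right)} = \sqrt{-18285557576 + \frac{9094483297}{57251}} = \sqrt{- \frac{1046857362300279}{57251}} = \frac{3 i \sqrt{6659292316561474781}}{57251}$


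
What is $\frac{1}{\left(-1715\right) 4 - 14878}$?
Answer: $- \frac{1}{21738} \approx -4.6002 \cdot 10^{-5}$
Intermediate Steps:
$\frac{1}{\left(-1715\right) 4 - 14878} = \frac{1}{-6860 - 14878} = \frac{1}{-21738} = - \frac{1}{21738}$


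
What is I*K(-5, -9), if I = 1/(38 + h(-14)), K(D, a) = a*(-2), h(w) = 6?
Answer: 9/22 ≈ 0.40909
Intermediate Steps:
K(D, a) = -2*a
I = 1/44 (I = 1/(38 + 6) = 1/44 ≈ 0.022727)
I*K(-5, -9) = (-2*(-9))/44 = (1/44)*18 = 9/22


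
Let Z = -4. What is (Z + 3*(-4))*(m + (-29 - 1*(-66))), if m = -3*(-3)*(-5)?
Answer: 128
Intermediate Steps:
m = -45 (m = 9*(-5) = -45)
(Z + 3*(-4))*(m + (-29 - 1*(-66))) = (-4 + 3*(-4))*(-45 + (-29 - 1*(-66))) = (-4 - 12)*(-45 + (-29 + 66)) = -16*(-45 + 37) = -16*(-8) = 128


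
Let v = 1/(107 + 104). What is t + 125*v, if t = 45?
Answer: 9620/211 ≈ 45.592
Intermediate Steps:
v = 1/211 ≈ 0.0047393
t + 125*v = 45 + 125*(1/211) = 45 + 125/211 = 9620/211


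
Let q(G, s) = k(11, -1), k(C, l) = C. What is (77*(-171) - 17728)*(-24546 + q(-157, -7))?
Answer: 758008825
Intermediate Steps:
q(G, s) = 11
(77*(-171) - 17728)*(-24546 + q(-157, -7)) = (77*(-171) - 17728)*(-24546 + 11) = (-13167 - 17728)*(-24535) = -30895*(-24535) = 758008825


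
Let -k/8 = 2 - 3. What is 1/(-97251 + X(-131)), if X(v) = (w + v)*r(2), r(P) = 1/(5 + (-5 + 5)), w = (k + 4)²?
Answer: -5/486242 ≈ -1.0283e-5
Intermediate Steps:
k = 8 (k = -8*(2 - 3) = -8*(-1) = 8)
w = 144 (w = (8 + 4)² = 12² = 144)
r(P) = ⅕ (r(P) = 1/(5 + 0) = 1/5 = ⅕)
X(v) = 144/5 + v/5 (X(v) = (144 + v)*(⅕) = 144/5 + v/5)
1/(-97251 + X(-131)) = 1/(-97251 + (144/5 + (⅕)*(-131))) = 1/(-97251 + (144/5 - 131/5)) = 1/(-97251 + 13/5) = 1/(-486242/5) = -5/486242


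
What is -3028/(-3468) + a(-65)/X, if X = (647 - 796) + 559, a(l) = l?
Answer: 50803/71094 ≈ 0.71459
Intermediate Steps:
X = 410 (X = -149 + 559 = 410)
-3028/(-3468) + a(-65)/X = -3028/(-3468) - 65/410 = -3028*(-1/3468) - 65*1/410 = 757/867 - 13/82 = 50803/71094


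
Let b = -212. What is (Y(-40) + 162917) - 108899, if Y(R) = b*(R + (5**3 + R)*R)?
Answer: 783298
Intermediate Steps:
Y(R) = -212*R - 212*R*(125 + R) (Y(R) = -212*(R + (5**3 + R)*R) = -212*(R + (125 + R)*R) = -212*(R + R*(125 + R)) = -212*R - 212*R*(125 + R))
(Y(-40) + 162917) - 108899 = (-212*(-40)*(126 - 40) + 162917) - 108899 = (-212*(-40)*86 + 162917) - 108899 = (729280 + 162917) - 108899 = 892197 - 108899 = 783298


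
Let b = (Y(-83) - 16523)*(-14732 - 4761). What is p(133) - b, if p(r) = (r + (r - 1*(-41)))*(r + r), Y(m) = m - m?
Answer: -322001177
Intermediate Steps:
Y(m) = 0
b = 322082839 (b = (0 - 16523)*(-14732 - 4761) = -16523*(-19493) = 322082839)
p(r) = 2*r*(41 + 2*r) (p(r) = (r + (r + 41))*(2*r) = (r + (41 + r))*(2*r) = (41 + 2*r)*(2*r) = 2*r*(41 + 2*r))
p(133) - b = 2*133*(41 + 2*133) - 1*322082839 = 2*133*(41 + 266) - 322082839 = 2*133*307 - 322082839 = 81662 - 322082839 = -322001177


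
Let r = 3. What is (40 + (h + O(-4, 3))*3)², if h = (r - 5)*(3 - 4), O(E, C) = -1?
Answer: 1849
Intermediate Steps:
h = 2 (h = (3 - 5)*(3 - 4) = -2*(-1) = 2)
(40 + (h + O(-4, 3))*3)² = (40 + (2 - 1)*3)² = (40 + 1*3)² = (40 + 3)² = 43² = 1849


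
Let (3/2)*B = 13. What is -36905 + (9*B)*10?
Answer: -36125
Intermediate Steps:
B = 26/3 (B = (⅔)*13 = 26/3 ≈ 8.6667)
-36905 + (9*B)*10 = -36905 + (9*(26/3))*10 = -36905 + 78*10 = -36905 + 780 = -36125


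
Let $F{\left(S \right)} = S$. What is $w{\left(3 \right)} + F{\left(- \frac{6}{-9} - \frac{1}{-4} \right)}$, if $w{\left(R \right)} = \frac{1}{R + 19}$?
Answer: $\frac{127}{132} \approx 0.96212$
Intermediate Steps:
$w{\left(R \right)} = \frac{1}{19 + R}$
$w{\left(3 \right)} + F{\left(- \frac{6}{-9} - \frac{1}{-4} \right)} = \frac{1}{19 + 3} - \left(- \frac{1}{4} - \frac{2}{3}\right) = \frac{1}{22} - - \frac{11}{12} = \frac{1}{22} + \left(\frac{2}{3} + \frac{1}{4}\right) = \frac{1}{22} + \frac{11}{12} = \frac{127}{132}$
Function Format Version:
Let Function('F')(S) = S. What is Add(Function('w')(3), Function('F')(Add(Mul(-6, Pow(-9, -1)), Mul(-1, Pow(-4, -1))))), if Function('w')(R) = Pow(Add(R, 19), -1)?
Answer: Rational(127, 132) ≈ 0.96212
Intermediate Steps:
Function('w')(R) = Pow(Add(19, R), -1)
Add(Function('w')(3), Function('F')(Add(Mul(-6, Pow(-9, -1)), Mul(-1, Pow(-4, -1))))) = Add(Pow(Add(19, 3), -1), Add(Mul(-6, Pow(-9, -1)), Mul(-1, Pow(-4, -1)))) = Add(Pow(22, -1), Add(Mul(-6, Rational(-1, 9)), Mul(-1, Rational(-1, 4)))) = Add(Rational(1, 22), Add(Rational(2, 3), Rational(1, 4))) = Add(Rational(1, 22), Rational(11, 12)) = Rational(127, 132)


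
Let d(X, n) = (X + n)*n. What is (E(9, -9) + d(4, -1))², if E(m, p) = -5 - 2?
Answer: 100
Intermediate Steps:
E(m, p) = -7
d(X, n) = n*(X + n)
(E(9, -9) + d(4, -1))² = (-7 - (4 - 1))² = (-7 - 1*3)² = (-7 - 3)² = (-10)² = 100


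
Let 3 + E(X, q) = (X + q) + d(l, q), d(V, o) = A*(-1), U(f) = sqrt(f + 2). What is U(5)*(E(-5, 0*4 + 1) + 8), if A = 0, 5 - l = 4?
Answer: sqrt(7) ≈ 2.6458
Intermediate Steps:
l = 1 (l = 5 - 1*4 = 5 - 4 = 1)
U(f) = sqrt(2 + f)
d(V, o) = 0 (d(V, o) = 0*(-1) = 0)
E(X, q) = -3 + X + q (E(X, q) = -3 + ((X + q) + 0) = -3 + (X + q) = -3 + X + q)
U(5)*(E(-5, 0*4 + 1) + 8) = sqrt(2 + 5)*((-3 - 5 + (0*4 + 1)) + 8) = sqrt(7)*((-3 - 5 + (0 + 1)) + 8) = sqrt(7)*((-3 - 5 + 1) + 8) = sqrt(7)*(-7 + 8) = sqrt(7)*1 = sqrt(7)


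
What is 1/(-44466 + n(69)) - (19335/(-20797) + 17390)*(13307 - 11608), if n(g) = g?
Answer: -27278724443039782/923324409 ≈ -2.9544e+7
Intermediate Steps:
1/(-44466 + n(69)) - (19335/(-20797) + 17390)*(13307 - 11608) = 1/(-44466 + 69) - (19335/(-20797) + 17390)*(13307 - 11608) = 1/(-44397) - (19335*(-1/20797) + 17390)*1699 = -1/44397 - (-19335/20797 + 17390)*1699 = -1/44397 - 361640495*1699/20797 = -1/44397 - 1*614427201005/20797 = -1/44397 - 614427201005/20797 = -27278724443039782/923324409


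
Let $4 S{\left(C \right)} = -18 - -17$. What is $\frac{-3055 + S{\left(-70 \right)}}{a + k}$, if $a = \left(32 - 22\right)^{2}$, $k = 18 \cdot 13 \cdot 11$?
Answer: $- \frac{12221}{10696} \approx -1.1426$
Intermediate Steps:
$S{\left(C \right)} = - \frac{1}{4}$ ($S{\left(C \right)} = \frac{-18 - -17}{4} = \frac{-18 + 17}{4} = \frac{1}{4} \left(-1\right) = - \frac{1}{4}$)
$k = 2574$ ($k = 234 \cdot 11 = 2574$)
$a = 100$ ($a = 10^{2} = 100$)
$\frac{-3055 + S{\left(-70 \right)}}{a + k} = \frac{-3055 - \frac{1}{4}}{100 + 2574} = - \frac{12221}{4 \cdot 2674} = \left(- \frac{12221}{4}\right) \frac{1}{2674} = - \frac{12221}{10696}$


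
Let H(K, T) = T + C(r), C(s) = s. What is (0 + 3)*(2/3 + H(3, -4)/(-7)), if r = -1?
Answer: 29/7 ≈ 4.1429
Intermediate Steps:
H(K, T) = -1 + T (H(K, T) = T - 1 = -1 + T)
(0 + 3)*(2/3 + H(3, -4)/(-7)) = (0 + 3)*(2/3 + (-1 - 4)/(-7)) = 3*(2*(⅓) - 5*(-⅐)) = 3*(⅔ + 5/7) = 3*(29/21) = 29/7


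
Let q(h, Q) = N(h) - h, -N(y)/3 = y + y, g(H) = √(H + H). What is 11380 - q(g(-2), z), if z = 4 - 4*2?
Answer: 11380 + 14*I ≈ 11380.0 + 14.0*I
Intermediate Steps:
g(H) = √2*√H (g(H) = √(2*H) = √2*√H)
z = -4 (z = 4 - 8 = -4)
N(y) = -6*y (N(y) = -3*(y + y) = -6*y)
q(h, Q) = -7*h (q(h, Q) = -6*h - h = -7*h)
11380 - q(g(-2), z) = 11380 - (-7)*√2*√(-2) = 11380 - (-7)*√2*(I*√2) = 11380 - (-7)*2*I = 11380 - (-14)*I = 11380 + 14*I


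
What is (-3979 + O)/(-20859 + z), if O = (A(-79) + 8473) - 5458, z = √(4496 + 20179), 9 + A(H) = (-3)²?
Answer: 3351346/72512201 + 2410*√987/217536603 ≈ 0.046566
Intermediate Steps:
A(H) = 0 (A(H) = -9 + (-3)² = -9 + 9 = 0)
z = 5*√987 (z = √24675 = 5*√987 ≈ 157.08)
O = 3015 (O = (0 + 8473) - 5458 = 8473 - 5458 = 3015)
(-3979 + O)/(-20859 + z) = (-3979 + 3015)/(-20859 + 5*√987) = -964/(-20859 + 5*√987)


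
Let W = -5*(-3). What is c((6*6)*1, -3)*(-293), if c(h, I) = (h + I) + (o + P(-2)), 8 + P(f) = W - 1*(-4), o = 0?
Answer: -12892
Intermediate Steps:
W = 15
P(f) = 11 (P(f) = -8 + (15 - 1*(-4)) = -8 + (15 + 4) = -8 + 19 = 11)
c(h, I) = 11 + I + h (c(h, I) = (h + I) + (0 + 11) = (I + h) + 11 = 11 + I + h)
c((6*6)*1, -3)*(-293) = (11 - 3 + (6*6)*1)*(-293) = (11 - 3 + 36*1)*(-293) = (11 - 3 + 36)*(-293) = 44*(-293) = -12892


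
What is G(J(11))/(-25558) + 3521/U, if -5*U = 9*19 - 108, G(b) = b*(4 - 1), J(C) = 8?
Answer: -32139293/115011 ≈ -279.45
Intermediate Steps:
G(b) = 3*b (G(b) = b*3 = 3*b)
U = -63/5 (U = -(9*19 - 108)/5 = -(171 - 108)/5 = -⅕*63 = -63/5 ≈ -12.600)
G(J(11))/(-25558) + 3521/U = (3*8)/(-25558) + 3521/(-63/5) = 24*(-1/25558) + 3521*(-5/63) = -12/12779 - 2515/9 = -32139293/115011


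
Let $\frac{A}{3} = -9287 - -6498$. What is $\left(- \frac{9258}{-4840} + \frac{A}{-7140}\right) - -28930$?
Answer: $\frac{416607486}{14399} \approx 28933.0$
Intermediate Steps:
$A = -8367$ ($A = 3 \left(-9287 - -6498\right) = 3 \left(-9287 + 6498\right) = 3 \left(-2789\right) = -8367$)
$\left(- \frac{9258}{-4840} + \frac{A}{-7140}\right) - -28930 = \left(- \frac{9258}{-4840} - \frac{8367}{-7140}\right) - -28930 = \left(\left(-9258\right) \left(- \frac{1}{4840}\right) - - \frac{2789}{2380}\right) + 28930 = \left(\frac{4629}{2420} + \frac{2789}{2380}\right) + 28930 = \frac{44416}{14399} + 28930 = \frac{416607486}{14399}$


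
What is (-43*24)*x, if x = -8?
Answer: 8256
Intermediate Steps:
(-43*24)*x = -43*24*(-8) = -1032*(-8) = 8256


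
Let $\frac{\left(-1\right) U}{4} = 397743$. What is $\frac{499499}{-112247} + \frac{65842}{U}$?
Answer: $- \frac{401039745001}{89290917042} \approx -4.4914$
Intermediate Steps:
$U = -1590972$ ($U = \left(-4\right) 397743 = -1590972$)
$\frac{499499}{-112247} + \frac{65842}{U} = \frac{499499}{-112247} + \frac{65842}{-1590972} = 499499 \left(- \frac{1}{112247}\right) + 65842 \left(- \frac{1}{1590972}\right) = - \frac{499499}{112247} - \frac{32921}{795486} = - \frac{401039745001}{89290917042}$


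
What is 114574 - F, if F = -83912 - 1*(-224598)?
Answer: -26112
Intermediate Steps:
F = 140686 (F = -83912 + 224598 = 140686)
114574 - F = 114574 - 1*140686 = 114574 - 140686 = -26112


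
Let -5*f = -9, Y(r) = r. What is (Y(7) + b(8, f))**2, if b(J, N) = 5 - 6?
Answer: 36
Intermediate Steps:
f = 9/5 (f = -1/5*(-9) = 9/5 ≈ 1.8000)
b(J, N) = -1
(Y(7) + b(8, f))**2 = (7 - 1)**2 = 6**2 = 36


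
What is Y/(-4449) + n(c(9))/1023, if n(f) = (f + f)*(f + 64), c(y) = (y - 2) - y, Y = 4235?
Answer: -19483/16313 ≈ -1.1943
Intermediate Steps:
c(y) = -2 (c(y) = (-2 + y) - y = -2)
n(f) = 2*f*(64 + f) (n(f) = (2*f)*(64 + f) = 2*f*(64 + f))
Y/(-4449) + n(c(9))/1023 = 4235/(-4449) + (2*(-2)*(64 - 2))/1023 = 4235*(-1/4449) + (2*(-2)*62)*(1/1023) = -4235/4449 - 248*1/1023 = -4235/4449 - 8/33 = -19483/16313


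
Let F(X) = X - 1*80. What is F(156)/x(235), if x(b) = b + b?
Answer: 38/235 ≈ 0.16170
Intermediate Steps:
x(b) = 2*b
F(X) = -80 + X (F(X) = X - 80 = -80 + X)
F(156)/x(235) = (-80 + 156)/((2*235)) = 76/470 = 76*(1/470) = 38/235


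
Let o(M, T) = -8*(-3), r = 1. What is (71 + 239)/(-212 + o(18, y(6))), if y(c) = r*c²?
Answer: -155/94 ≈ -1.6489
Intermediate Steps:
y(c) = c² (y(c) = 1*c² = c²)
o(M, T) = 24
(71 + 239)/(-212 + o(18, y(6))) = (71 + 239)/(-212 + 24) = 310/(-188) = 310*(-1/188) = -155/94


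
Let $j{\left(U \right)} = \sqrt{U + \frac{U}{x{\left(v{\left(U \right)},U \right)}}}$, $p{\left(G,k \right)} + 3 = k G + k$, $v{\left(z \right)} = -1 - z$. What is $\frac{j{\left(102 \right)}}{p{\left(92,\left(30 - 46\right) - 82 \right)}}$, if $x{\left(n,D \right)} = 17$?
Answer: $- \frac{2 \sqrt{3}}{3039} \approx -0.0011399$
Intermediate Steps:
$p{\left(G,k \right)} = -3 + k + G k$ ($p{\left(G,k \right)} = -3 + \left(k G + k\right) = -3 + \left(G k + k\right) = -3 + \left(k + G k\right) = -3 + k + G k$)
$j{\left(U \right)} = \frac{3 \sqrt{34} \sqrt{U}}{17}$ ($j{\left(U \right)} = \sqrt{U + \frac{U}{17}} = \sqrt{\frac{18 U}{17}} = \frac{3 \sqrt{34} \sqrt{U}}{17}$)
$\frac{j{\left(102 \right)}}{p{\left(92,\left(30 - 46\right) - 82 \right)}} = \frac{\frac{3}{17} \sqrt{34} \sqrt{102}}{-3 + \left(\left(30 - 46\right) - 82\right) + 92 \left(\left(30 - 46\right) - 82\right)} = \frac{6 \sqrt{3}}{-3 - 98 + 92 \left(-16 - 82\right)} = \frac{6 \sqrt{3}}{-3 - 98 + 92 \left(-98\right)} = \frac{6 \sqrt{3}}{-3 - 98 - 9016} = \frac{6 \sqrt{3}}{-9117} = 6 \sqrt{3} \left(- \frac{1}{9117}\right) = - \frac{2 \sqrt{3}}{3039}$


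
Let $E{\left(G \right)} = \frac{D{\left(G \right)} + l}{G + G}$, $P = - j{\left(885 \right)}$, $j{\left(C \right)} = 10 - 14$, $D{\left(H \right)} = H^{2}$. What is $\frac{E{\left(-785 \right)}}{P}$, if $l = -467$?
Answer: $- \frac{307879}{3140} \approx -98.051$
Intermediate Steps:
$j{\left(C \right)} = -4$ ($j{\left(C \right)} = 10 - 14 = -4$)
$P = 4$ ($P = \left(-1\right) \left(-4\right) = 4$)
$E{\left(G \right)} = \frac{-467 + G^{2}}{2 G}$ ($E{\left(G \right)} = \frac{G^{2} - 467}{G + G} = \frac{-467 + G^{2}}{2 G}$)
$\frac{E{\left(-785 \right)}}{P} = \frac{\frac{1}{2} \frac{1}{-785} \left(-467 + \left(-785\right)^{2}\right)}{4} = \frac{1}{2} \left(- \frac{1}{785}\right) \left(-467 + 616225\right) \frac{1}{4} = \frac{1}{2} \left(- \frac{1}{785}\right) 615758 \cdot \frac{1}{4} = \left(- \frac{307879}{785}\right) \frac{1}{4} = - \frac{307879}{3140}$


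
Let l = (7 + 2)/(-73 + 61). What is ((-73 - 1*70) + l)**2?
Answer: 330625/16 ≈ 20664.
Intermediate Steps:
l = -3/4 (l = 9/(-12) = 9*(-1/12) = -3/4 ≈ -0.75000)
((-73 - 1*70) + l)**2 = ((-73 - 1*70) - 3/4)**2 = ((-73 - 70) - 3/4)**2 = (-143 - 3/4)**2 = (-575/4)**2 = 330625/16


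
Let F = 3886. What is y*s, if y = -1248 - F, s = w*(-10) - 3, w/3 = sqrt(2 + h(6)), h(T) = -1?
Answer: 169422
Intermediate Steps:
w = 3 (w = 3*sqrt(2 - 1) = 3*sqrt(1) = 3*1 = 3)
s = -33 (s = 3*(-10) - 3 = -30 - 3 = -33)
y = -5134 (y = -1248 - 1*3886 = -1248 - 3886 = -5134)
y*s = -5134*(-33) = 169422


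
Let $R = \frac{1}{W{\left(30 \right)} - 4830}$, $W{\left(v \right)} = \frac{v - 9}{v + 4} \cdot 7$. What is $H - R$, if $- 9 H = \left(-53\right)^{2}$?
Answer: $- \frac{153626917}{492219} \approx -312.11$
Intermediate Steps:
$H = - \frac{2809}{9}$ ($H = - \frac{\left(-53\right)^{2}}{9} = \left(- \frac{1}{9}\right) 2809 = - \frac{2809}{9} \approx -312.11$)
$W{\left(v \right)} = \frac{7 \left(-9 + v\right)}{4 + v}$ ($W{\left(v \right)} = \frac{-9 + v}{4 + v} 7 = \frac{7 \left(-9 + v\right)}{4 + v}$)
$R = - \frac{34}{164073}$ ($R = \frac{1}{\frac{7 \left(-9 + 30\right)}{4 + 30} - 4830} = \frac{1}{7 \cdot \frac{1}{34} \cdot 21 - 4830} = \frac{1}{\frac{147}{34} - 4830} = \frac{1}{- \frac{164073}{34}} = - \frac{34}{164073} \approx -0.00020722$)
$H - R = - \frac{2809}{9} - - \frac{34}{164073} = - \frac{2809}{9} + \frac{34}{164073} = - \frac{153626917}{492219}$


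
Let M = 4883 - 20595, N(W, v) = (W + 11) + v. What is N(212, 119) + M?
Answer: -15370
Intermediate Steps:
N(W, v) = 11 + W + v (N(W, v) = (11 + W) + v = 11 + W + v)
M = -15712
N(212, 119) + M = (11 + 212 + 119) - 15712 = 342 - 15712 = -15370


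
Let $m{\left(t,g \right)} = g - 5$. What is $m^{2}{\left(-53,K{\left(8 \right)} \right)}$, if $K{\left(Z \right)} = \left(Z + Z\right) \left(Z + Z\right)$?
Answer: $63001$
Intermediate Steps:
$K{\left(Z \right)} = 4 Z^{2}$ ($K{\left(Z \right)} = 2 Z 2 Z = 4 Z^{2}$)
$m{\left(t,g \right)} = -5 + g$ ($m{\left(t,g \right)} = g - 5 = -5 + g$)
$m^{2}{\left(-53,K{\left(8 \right)} \right)} = \left(-5 + 4 \cdot 8^{2}\right)^{2} = \left(-5 + 4 \cdot 64\right)^{2} = \left(-5 + 256\right)^{2} = 251^{2} = 63001$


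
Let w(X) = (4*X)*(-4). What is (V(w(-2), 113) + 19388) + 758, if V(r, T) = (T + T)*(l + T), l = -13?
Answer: 42746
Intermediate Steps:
w(X) = -16*X
V(r, T) = 2*T*(-13 + T) (V(r, T) = (T + T)*(-13 + T) = (2*T)*(-13 + T) = 2*T*(-13 + T))
(V(w(-2), 113) + 19388) + 758 = (2*113*(-13 + 113) + 19388) + 758 = (2*113*100 + 19388) + 758 = (22600 + 19388) + 758 = 41988 + 758 = 42746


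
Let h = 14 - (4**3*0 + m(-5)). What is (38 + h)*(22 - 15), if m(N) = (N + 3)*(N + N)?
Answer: 224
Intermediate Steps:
m(N) = 2*N*(3 + N) (m(N) = (3 + N)*(2*N) = 2*N*(3 + N))
h = -6 (h = 14 - (4**3*0 + 2*(-5)*(3 - 5)) = 14 - (64*0 + 2*(-5)*(-2)) = 14 - (0 + 20) = 14 - 1*20 = 14 - 20 = -6)
(38 + h)*(22 - 15) = (38 - 6)*(22 - 15) = 32*7 = 224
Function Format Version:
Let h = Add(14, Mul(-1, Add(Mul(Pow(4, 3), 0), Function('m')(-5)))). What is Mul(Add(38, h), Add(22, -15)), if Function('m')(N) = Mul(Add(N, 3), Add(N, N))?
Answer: 224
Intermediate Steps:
Function('m')(N) = Mul(2, N, Add(3, N)) (Function('m')(N) = Mul(Add(3, N), Mul(2, N)) = Mul(2, N, Add(3, N)))
h = -6 (h = Add(14, Mul(-1, Add(Mul(Pow(4, 3), 0), Mul(2, -5, Add(3, -5))))) = Add(14, Mul(-1, Add(Mul(64, 0), Mul(2, -5, -2)))) = Add(14, Mul(-1, Add(0, 20))) = Add(14, Mul(-1, 20)) = Add(14, -20) = -6)
Mul(Add(38, h), Add(22, -15)) = Mul(Add(38, -6), Add(22, -15)) = Mul(32, 7) = 224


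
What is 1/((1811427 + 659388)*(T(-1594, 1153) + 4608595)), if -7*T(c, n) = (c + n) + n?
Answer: 7/79707140364195 ≈ 8.7821e-14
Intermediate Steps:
T(c, n) = -2*n/7 - c/7 (T(c, n) = -((c + n) + n)/7 = -(c + 2*n)/7 = -2*n/7 - c/7)
1/((1811427 + 659388)*(T(-1594, 1153) + 4608595)) = 1/((1811427 + 659388)*((-2/7*1153 - ⅐*(-1594)) + 4608595)) = 1/(2470815*((-2306/7 + 1594/7) + 4608595)) = 1/(2470815*(-712/7 + 4608595)) = 1/(2470815*(32259453/7)) = 1/(79707140364195/7) = 7/79707140364195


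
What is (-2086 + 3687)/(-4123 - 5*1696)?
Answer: -1601/12603 ≈ -0.12703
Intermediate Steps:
(-2086 + 3687)/(-4123 - 5*1696) = 1601/(-4123 - 8480) = 1601/(-12603) = 1601*(-1/12603) = -1601/12603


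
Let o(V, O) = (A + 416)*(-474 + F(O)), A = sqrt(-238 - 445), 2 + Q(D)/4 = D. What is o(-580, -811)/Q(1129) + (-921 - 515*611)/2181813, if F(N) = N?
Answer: -291933154742/2458903251 - 1285*I*sqrt(683)/4508 ≈ -118.72 - 7.4495*I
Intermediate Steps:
Q(D) = -8 + 4*D
A = I*sqrt(683) (A = sqrt(-683) = I*sqrt(683) ≈ 26.134*I)
o(V, O) = (-474 + O)*(416 + I*sqrt(683)) (o(V, O) = (I*sqrt(683) + 416)*(-474 + O) = (416 + I*sqrt(683))*(-474 + O) = (-474 + O)*(416 + I*sqrt(683)))
o(-580, -811)/Q(1129) + (-921 - 515*611)/2181813 = (-197184 + 416*(-811) - 474*I*sqrt(683) + I*(-811)*sqrt(683))/(-8 + 4*1129) + (-921 - 515*611)/2181813 = (-197184 - 337376 - 474*I*sqrt(683) - 811*I*sqrt(683))/(-8 + 4516) + (-921 - 314665)*(1/2181813) = (-534560 - 1285*I*sqrt(683))/4508 - 315586*1/2181813 = (-534560 - 1285*I*sqrt(683))*(1/4508) - 315586/2181813 = (-133640/1127 - 1285*I*sqrt(683)/4508) - 315586/2181813 = -291933154742/2458903251 - 1285*I*sqrt(683)/4508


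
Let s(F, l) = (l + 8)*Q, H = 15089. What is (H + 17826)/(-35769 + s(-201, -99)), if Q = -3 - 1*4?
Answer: -32915/35132 ≈ -0.93690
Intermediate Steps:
Q = -7 (Q = -3 - 4 = -7)
s(F, l) = -56 - 7*l (s(F, l) = (l + 8)*(-7) = (8 + l)*(-7) = -56 - 7*l)
(H + 17826)/(-35769 + s(-201, -99)) = (15089 + 17826)/(-35769 + (-56 - 7*(-99))) = 32915/(-35769 + (-56 + 693)) = 32915/(-35769 + 637) = 32915/(-35132) = 32915*(-1/35132) = -32915/35132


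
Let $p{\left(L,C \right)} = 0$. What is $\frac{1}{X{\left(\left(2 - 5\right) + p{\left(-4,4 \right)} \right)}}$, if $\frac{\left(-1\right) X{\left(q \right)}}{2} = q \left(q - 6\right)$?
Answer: $- \frac{1}{54} \approx -0.018519$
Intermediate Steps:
$X{\left(q \right)} = - 2 q \left(-6 + q\right)$ ($X{\left(q \right)} = - 2 q \left(q - 6\right) = - 2 q \left(-6 + q\right)$)
$\frac{1}{X{\left(\left(2 - 5\right) + p{\left(-4,4 \right)} \right)}} = \frac{1}{2 \left(\left(2 - 5\right) + 0\right) \left(6 - \left(\left(2 - 5\right) + 0\right)\right)} = \frac{1}{2 \left(-3 + 0\right) \left(6 - \left(-3 + 0\right)\right)} = \frac{1}{2 \left(-3\right) \left(6 - -3\right)} = \frac{1}{2 \left(-3\right) \left(6 + 3\right)} = \frac{1}{2 \left(-3\right) 9} = \frac{1}{-54} = - \frac{1}{54}$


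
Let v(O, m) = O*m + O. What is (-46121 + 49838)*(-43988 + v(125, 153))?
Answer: -91951146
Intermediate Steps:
v(O, m) = O + O*m
(-46121 + 49838)*(-43988 + v(125, 153)) = (-46121 + 49838)*(-43988 + 125*(1 + 153)) = 3717*(-43988 + 125*154) = 3717*(-43988 + 19250) = 3717*(-24738) = -91951146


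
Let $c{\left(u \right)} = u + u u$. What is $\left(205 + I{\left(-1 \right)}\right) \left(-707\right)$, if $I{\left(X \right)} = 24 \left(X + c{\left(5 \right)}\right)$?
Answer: $-637007$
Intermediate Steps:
$c{\left(u \right)} = u + u^{2}$
$I{\left(X \right)} = 720 + 24 X$ ($I{\left(X \right)} = 24 \left(X + 5 \left(1 + 5\right)\right) = 24 \left(X + 5 \cdot 6\right) = 24 \left(X + 30\right) = 24 \left(30 + X\right) = 720 + 24 X$)
$\left(205 + I{\left(-1 \right)}\right) \left(-707\right) = \left(205 + \left(720 + 24 \left(-1\right)\right)\right) \left(-707\right) = \left(205 + \left(720 - 24\right)\right) \left(-707\right) = \left(205 + 696\right) \left(-707\right) = 901 \left(-707\right) = -637007$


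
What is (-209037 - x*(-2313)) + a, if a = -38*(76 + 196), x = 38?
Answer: -131479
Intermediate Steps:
a = -10336 (a = -38*272 = -10336)
(-209037 - x*(-2313)) + a = (-209037 - 1*38*(-2313)) - 10336 = (-209037 - 38*(-2313)) - 10336 = (-209037 + 87894) - 10336 = -121143 - 10336 = -131479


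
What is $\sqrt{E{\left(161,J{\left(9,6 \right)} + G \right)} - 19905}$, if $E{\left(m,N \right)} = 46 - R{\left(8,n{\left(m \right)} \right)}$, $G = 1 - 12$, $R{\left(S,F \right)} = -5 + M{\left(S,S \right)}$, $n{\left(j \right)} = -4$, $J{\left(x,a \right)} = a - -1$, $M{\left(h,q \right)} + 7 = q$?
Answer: $19 i \sqrt{55} \approx 140.91 i$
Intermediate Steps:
$M{\left(h,q \right)} = -7 + q$
$J{\left(x,a \right)} = 1 + a$ ($J{\left(x,a \right)} = a + 1 = 1 + a$)
$R{\left(S,F \right)} = -12 + S$ ($R{\left(S,F \right)} = -5 + \left(-7 + S\right) = -12 + S$)
$G = -11$ ($G = 1 - 12 = -11$)
$E{\left(m,N \right)} = 50$ ($E{\left(m,N \right)} = 46 - \left(-12 + 8\right) = 46 - -4 = 46 + 4 = 50$)
$\sqrt{E{\left(161,J{\left(9,6 \right)} + G \right)} - 19905} = \sqrt{50 - 19905} = \sqrt{-19855} = 19 i \sqrt{55}$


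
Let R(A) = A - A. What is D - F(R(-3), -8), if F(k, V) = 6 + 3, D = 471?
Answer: 462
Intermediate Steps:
R(A) = 0
F(k, V) = 9
D - F(R(-3), -8) = 471 - 1*9 = 471 - 9 = 462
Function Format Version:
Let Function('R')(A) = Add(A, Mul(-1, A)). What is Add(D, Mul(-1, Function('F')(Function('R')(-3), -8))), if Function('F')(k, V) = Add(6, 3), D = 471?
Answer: 462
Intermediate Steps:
Function('R')(A) = 0
Function('F')(k, V) = 9
Add(D, Mul(-1, Function('F')(Function('R')(-3), -8))) = Add(471, Mul(-1, 9)) = Add(471, -9) = 462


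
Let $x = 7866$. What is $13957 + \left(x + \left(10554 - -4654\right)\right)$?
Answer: $37031$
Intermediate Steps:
$13957 + \left(x + \left(10554 - -4654\right)\right) = 13957 + \left(7866 + \left(10554 - -4654\right)\right) = 13957 + \left(7866 + \left(10554 + 4654\right)\right) = 13957 + \left(7866 + 15208\right) = 13957 + 23074 = 37031$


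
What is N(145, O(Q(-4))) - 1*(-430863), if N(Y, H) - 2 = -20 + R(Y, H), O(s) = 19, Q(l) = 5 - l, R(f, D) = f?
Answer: 430990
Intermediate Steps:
N(Y, H) = -18 + Y (N(Y, H) = 2 + (-20 + Y) = -18 + Y)
N(145, O(Q(-4))) - 1*(-430863) = (-18 + 145) - 1*(-430863) = 127 + 430863 = 430990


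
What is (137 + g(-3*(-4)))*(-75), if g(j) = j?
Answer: -11175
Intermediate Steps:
(137 + g(-3*(-4)))*(-75) = (137 - 3*(-4))*(-75) = (137 + 12)*(-75) = 149*(-75) = -11175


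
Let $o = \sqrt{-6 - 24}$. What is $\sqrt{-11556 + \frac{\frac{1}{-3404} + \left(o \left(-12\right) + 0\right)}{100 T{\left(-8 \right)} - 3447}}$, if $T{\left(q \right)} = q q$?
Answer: $\frac{\sqrt{-291913068824401019 - 102651146544 i \sqrt{30}}}{5026006} \approx 0.00010352 - 107.5 i$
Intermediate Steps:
$o = i \sqrt{30}$ ($o = \sqrt{-30} = i \sqrt{30} \approx 5.4772 i$)
$T{\left(q \right)} = q^{2}$
$\sqrt{-11556 + \frac{\frac{1}{-3404} + \left(o \left(-12\right) + 0\right)}{100 T{\left(-8 \right)} - 3447}} = \sqrt{-11556 + \frac{\frac{1}{-3404} + \left(i \sqrt{30} \left(-12\right) + 0\right)}{100 \left(-8\right)^{2} - 3447}} = \sqrt{-11556 + \frac{- \frac{1}{3404} + \left(- 12 i \sqrt{30} + 0\right)}{100 \cdot 64 - 3447}} = \sqrt{-11556 + \frac{- \frac{1}{3404} - 12 i \sqrt{30}}{6400 - 3447}} = \sqrt{-11556 + \frac{- \frac{1}{3404} - 12 i \sqrt{30}}{2953}} = \sqrt{-11556 + \left(- \frac{1}{3404} - 12 i \sqrt{30}\right) \frac{1}{2953}} = \sqrt{-11556 - \left(\frac{1}{10052012} + \frac{12 i \sqrt{30}}{2953}\right)} = \sqrt{- \frac{116161050673}{10052012} - \frac{12 i \sqrt{30}}{2953}}$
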